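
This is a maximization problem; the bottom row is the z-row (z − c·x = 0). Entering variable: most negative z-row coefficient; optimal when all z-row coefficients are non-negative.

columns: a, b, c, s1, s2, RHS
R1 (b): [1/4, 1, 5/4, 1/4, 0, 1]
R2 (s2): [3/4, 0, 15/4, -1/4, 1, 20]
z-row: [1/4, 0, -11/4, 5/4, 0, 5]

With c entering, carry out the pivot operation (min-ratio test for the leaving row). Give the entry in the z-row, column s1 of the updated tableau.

9/5

Ratio test on column c — row 1: 1/(5/4) = 4/5; row 2: 20/(15/4) = 16/3. Minimum is 4/5 at row 1 (b leaves); pivot element 5/4.
Divide row 1 by 5/4; eliminate column c from the other rows.
z-row update in column s1: 5/4 − (-11/4)·(1/5) = 9/5.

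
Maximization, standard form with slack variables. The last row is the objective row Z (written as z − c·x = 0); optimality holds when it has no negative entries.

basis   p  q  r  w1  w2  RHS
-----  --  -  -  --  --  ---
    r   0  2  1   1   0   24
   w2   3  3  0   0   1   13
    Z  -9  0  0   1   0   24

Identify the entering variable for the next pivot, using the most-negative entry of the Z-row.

Negative Z-row entries: p: -9.
The most negative is -9 in column p, so p enters.

p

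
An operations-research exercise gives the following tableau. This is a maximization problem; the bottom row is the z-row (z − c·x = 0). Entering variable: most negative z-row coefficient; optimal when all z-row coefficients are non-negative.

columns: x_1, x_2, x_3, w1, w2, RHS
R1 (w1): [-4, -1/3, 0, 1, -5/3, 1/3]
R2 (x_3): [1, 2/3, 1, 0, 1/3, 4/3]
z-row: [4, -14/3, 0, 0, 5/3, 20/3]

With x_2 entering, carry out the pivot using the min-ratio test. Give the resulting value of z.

Ratio test on column x_2 — row 1: entry -1/3 ≤ 0; row 2: (4/3)/(2/3) = 2. Minimum is 2 at row 2 (x_3 leaves); pivot element 2/3.
Pivot on row 2; the z-row RHS becomes 20/3 − (-14/3)·2 = 16.

16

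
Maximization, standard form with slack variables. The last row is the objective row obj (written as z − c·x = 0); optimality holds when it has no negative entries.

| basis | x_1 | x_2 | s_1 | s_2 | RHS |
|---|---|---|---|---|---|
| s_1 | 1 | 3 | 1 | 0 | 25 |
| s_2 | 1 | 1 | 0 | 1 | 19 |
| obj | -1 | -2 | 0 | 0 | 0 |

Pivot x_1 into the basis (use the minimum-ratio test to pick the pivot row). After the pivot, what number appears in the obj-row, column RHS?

Ratio test on column x_1 — row 1: 25/1 = 25; row 2: 19/1 = 19. Minimum is 19 at row 2 (s_2 leaves); pivot element 1.
Divide row 2 by 1; eliminate column x_1 from the other rows.
obj-row update in column RHS: 0 − (-1)·19 = 19.

19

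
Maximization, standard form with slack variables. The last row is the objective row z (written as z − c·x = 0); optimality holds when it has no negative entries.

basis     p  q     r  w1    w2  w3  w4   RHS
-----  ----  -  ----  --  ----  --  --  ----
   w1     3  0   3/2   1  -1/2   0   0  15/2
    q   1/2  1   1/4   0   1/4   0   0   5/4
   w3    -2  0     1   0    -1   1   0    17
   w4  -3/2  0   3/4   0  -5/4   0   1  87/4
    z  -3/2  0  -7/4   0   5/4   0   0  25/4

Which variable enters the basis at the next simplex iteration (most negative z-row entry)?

r

Negative z-row entries: p: -3/2, r: -7/4.
The most negative is -7/4 in column r, so r enters.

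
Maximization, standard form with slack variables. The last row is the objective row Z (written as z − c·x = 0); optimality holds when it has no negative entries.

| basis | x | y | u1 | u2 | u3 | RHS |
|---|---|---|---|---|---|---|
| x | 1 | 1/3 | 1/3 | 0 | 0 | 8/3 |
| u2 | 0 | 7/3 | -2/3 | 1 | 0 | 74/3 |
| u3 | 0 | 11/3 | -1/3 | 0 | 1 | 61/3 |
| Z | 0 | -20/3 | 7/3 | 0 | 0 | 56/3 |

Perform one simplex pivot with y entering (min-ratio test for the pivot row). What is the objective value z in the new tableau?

612/11

Ratio test on column y — row 1: (8/3)/(1/3) = 8; row 2: (74/3)/(7/3) = 74/7; row 3: (61/3)/(11/3) = 61/11. Minimum is 61/11 at row 3 (u3 leaves); pivot element 11/3.
Pivot on row 3; the Z-row RHS becomes 56/3 − (-20/3)·(61/11) = 612/11.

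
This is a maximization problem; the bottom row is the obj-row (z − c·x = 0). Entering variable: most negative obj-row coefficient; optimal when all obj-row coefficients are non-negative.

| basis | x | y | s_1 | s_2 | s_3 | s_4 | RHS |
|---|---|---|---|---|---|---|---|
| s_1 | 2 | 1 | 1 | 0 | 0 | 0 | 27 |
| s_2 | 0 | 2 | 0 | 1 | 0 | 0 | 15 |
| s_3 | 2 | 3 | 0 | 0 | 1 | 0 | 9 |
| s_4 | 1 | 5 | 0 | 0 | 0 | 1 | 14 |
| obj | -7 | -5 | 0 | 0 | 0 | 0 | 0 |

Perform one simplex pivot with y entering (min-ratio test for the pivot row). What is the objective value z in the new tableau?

14

Ratio test on column y — row 1: 27/1 = 27; row 2: 15/2 = 15/2; row 3: 9/3 = 3; row 4: 14/5 = 14/5. Minimum is 14/5 at row 4 (s_4 leaves); pivot element 5.
Pivot on row 4; the obj-row RHS becomes 0 − (-5)·(14/5) = 14.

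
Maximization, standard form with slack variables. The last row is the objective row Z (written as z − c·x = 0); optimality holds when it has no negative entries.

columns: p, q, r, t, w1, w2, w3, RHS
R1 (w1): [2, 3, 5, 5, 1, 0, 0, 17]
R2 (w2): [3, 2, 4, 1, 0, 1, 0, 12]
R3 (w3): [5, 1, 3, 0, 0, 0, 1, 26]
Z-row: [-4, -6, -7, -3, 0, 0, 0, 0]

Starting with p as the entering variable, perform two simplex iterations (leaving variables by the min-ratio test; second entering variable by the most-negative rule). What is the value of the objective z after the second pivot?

34

Ratio test on column p — row 1: 17/2 = 17/2; row 2: 12/3 = 4; row 3: 26/5 = 26/5. Minimum is 4 at row 2 (w2 leaves); pivot element 3.
Pivot on row 2; the Z-row RHS becomes 0 − (-4)·4 = 16.
Next entering variable (most negative Z-row entry -10/3): q.
Ratio test on column q — row 1: 9/(5/3) = 27/5; row 2: 4/(2/3) = 6; row 3: entry -7/3 ≤ 0. Minimum is 27/5 at row 1 (w1 leaves); pivot element 5/3.
After the second pivot the Z-row RHS is 16 − (-10/3)·(27/5) = 34.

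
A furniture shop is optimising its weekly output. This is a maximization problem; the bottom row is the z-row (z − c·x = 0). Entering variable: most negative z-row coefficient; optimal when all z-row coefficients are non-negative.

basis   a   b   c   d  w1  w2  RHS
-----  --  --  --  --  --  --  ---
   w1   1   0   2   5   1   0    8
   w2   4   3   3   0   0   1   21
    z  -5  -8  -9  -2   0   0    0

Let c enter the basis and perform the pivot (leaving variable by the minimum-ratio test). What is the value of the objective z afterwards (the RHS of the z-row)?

36

Ratio test on column c — row 1: 8/2 = 4; row 2: 21/3 = 7. Minimum is 4 at row 1 (w1 leaves); pivot element 2.
Pivot on row 1; the z-row RHS becomes 0 − (-9)·4 = 36.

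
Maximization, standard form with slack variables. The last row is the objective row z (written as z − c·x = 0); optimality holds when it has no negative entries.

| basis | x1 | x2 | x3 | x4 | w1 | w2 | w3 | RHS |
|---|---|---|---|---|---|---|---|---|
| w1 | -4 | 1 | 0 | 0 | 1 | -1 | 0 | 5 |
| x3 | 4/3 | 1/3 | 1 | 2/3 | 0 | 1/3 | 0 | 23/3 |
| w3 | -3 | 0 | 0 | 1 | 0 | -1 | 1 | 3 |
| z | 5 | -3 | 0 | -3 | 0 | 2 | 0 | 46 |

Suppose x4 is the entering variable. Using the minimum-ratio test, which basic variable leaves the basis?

w3

Column x4 entries and ratios — w1: 0 ≤ 0, skip; x3: (23/3)/(2/3) = 23/2; w3: 3/1 = 3.
Smallest ratio is 3 in the row of w3, so w3 leaves.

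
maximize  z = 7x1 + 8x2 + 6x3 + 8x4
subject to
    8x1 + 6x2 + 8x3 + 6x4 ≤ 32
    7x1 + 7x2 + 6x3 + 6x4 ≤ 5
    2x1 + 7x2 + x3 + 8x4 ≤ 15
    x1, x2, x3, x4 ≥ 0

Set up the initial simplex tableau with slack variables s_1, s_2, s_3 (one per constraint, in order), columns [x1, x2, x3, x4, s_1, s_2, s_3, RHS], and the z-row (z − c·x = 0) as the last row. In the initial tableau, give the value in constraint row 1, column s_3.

Slack s_3 belongs to constraint 3; its column is the unit vector e_3, so the entry in row 1 is 0.

0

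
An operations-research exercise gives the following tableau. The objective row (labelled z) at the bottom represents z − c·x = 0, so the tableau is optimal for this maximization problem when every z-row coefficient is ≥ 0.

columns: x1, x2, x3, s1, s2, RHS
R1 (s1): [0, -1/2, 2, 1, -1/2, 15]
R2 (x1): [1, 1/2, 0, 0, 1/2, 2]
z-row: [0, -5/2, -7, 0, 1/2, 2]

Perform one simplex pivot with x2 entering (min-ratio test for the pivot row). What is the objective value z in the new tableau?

12

Ratio test on column x2 — row 1: entry -1/2 ≤ 0; row 2: 2/(1/2) = 4. Minimum is 4 at row 2 (x1 leaves); pivot element 1/2.
Pivot on row 2; the z-row RHS becomes 2 − (-5/2)·4 = 12.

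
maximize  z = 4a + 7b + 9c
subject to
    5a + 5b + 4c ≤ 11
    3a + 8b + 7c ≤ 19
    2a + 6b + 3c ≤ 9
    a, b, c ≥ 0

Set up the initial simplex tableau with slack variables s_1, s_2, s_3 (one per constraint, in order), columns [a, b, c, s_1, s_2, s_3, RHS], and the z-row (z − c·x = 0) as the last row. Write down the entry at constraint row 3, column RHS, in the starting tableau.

The RHS of constraint 3 is b_3 = 9.

9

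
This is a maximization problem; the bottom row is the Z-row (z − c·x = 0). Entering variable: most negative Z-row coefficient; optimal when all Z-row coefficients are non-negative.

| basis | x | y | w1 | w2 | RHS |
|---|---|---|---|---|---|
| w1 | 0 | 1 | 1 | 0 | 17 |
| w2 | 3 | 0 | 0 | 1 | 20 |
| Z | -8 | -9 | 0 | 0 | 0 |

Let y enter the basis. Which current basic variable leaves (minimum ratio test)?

Column y entries and ratios — w1: 17/1 = 17; w2: 0 ≤ 0, skip.
Smallest ratio is 17 in the row of w1, so w1 leaves.

w1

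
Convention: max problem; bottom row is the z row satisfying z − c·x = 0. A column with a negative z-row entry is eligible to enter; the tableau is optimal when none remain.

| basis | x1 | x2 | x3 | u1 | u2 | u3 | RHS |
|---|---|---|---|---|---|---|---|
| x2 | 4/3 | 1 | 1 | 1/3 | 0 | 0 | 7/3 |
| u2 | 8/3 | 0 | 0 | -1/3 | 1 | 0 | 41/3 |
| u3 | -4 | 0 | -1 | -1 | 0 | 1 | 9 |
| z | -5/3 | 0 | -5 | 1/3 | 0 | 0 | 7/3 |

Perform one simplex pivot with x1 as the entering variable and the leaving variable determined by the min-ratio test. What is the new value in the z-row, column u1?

Ratio test on column x1 — row 1: (7/3)/(4/3) = 7/4; row 2: (41/3)/(8/3) = 41/8; row 3: entry -4 ≤ 0. Minimum is 7/4 at row 1 (x2 leaves); pivot element 4/3.
Divide row 1 by 4/3; eliminate column x1 from the other rows.
z-row update in column u1: 1/3 − (-5/3)·(1/4) = 3/4.

3/4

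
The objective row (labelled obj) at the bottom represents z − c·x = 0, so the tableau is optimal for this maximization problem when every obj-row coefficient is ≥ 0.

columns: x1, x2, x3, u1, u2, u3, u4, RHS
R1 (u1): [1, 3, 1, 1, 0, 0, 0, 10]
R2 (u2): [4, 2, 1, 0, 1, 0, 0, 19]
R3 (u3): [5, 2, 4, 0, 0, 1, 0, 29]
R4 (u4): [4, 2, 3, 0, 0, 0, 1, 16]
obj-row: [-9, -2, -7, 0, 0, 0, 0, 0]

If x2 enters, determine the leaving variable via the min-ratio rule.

u1

Column x2 entries and ratios — u1: 10/3 = 10/3; u2: 19/2 = 19/2; u3: 29/2 = 29/2; u4: 16/2 = 8.
Smallest ratio is 10/3 in the row of u1, so u1 leaves.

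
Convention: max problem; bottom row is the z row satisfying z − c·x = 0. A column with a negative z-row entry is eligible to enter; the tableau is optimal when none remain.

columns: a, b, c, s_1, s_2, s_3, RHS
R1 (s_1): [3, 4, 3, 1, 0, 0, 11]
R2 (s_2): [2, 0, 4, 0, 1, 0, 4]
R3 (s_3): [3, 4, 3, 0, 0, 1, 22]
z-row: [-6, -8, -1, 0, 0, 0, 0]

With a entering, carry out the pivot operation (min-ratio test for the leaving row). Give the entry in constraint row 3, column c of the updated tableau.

-3

Ratio test on column a — row 1: 11/3 = 11/3; row 2: 4/2 = 2; row 3: 22/3 = 22/3. Minimum is 2 at row 2 (s_2 leaves); pivot element 2.
Divide row 2 by 2; eliminate column a from the other rows.
Row 3 update in column c: 3 − 3·2 = -3.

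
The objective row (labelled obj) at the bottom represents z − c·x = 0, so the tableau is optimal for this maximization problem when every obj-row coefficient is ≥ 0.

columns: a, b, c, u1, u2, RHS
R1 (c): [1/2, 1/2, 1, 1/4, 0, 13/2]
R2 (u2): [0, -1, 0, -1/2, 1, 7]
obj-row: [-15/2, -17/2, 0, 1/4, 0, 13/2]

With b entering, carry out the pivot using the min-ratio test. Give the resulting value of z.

117

Ratio test on column b — row 1: (13/2)/(1/2) = 13; row 2: entry -1 ≤ 0. Minimum is 13 at row 1 (c leaves); pivot element 1/2.
Pivot on row 1; the obj-row RHS becomes 13/2 − (-17/2)·13 = 117.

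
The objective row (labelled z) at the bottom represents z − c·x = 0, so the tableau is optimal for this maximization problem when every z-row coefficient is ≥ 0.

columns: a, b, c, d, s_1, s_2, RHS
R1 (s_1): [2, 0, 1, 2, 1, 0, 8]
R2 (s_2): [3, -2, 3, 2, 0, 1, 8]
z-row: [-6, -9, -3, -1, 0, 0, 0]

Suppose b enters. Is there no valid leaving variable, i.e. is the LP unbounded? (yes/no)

yes

Every constraint-row entry in column b is ≤ 0, so increasing b is unbounded.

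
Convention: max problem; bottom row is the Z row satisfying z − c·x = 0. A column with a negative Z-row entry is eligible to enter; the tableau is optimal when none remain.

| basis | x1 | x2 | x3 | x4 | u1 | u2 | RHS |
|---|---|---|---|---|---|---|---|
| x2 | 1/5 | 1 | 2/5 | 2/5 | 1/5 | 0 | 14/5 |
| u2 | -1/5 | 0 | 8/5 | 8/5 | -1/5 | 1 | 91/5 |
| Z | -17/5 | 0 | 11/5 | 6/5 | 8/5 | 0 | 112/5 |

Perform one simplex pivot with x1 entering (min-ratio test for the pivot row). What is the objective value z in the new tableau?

Ratio test on column x1 — row 1: (14/5)/(1/5) = 14; row 2: entry -1/5 ≤ 0. Minimum is 14 at row 1 (x2 leaves); pivot element 1/5.
Pivot on row 1; the Z-row RHS becomes 112/5 − (-17/5)·14 = 70.

70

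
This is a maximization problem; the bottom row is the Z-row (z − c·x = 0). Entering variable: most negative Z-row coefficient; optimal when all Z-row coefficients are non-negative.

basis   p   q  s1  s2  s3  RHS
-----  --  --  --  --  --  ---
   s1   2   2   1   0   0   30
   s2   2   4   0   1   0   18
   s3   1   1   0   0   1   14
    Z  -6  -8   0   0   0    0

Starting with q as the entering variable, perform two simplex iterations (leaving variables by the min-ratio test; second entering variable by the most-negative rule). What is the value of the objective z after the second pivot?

54

Ratio test on column q — row 1: 30/2 = 15; row 2: 18/4 = 9/2; row 3: 14/1 = 14. Minimum is 9/2 at row 2 (s2 leaves); pivot element 4.
Pivot on row 2; the Z-row RHS becomes 0 − (-8)·(9/2) = 36.
Next entering variable (most negative Z-row entry -2): p.
Ratio test on column p — row 1: 21/1 = 21; row 2: (9/2)/(1/2) = 9; row 3: (19/2)/(1/2) = 19. Minimum is 9 at row 2 (q leaves); pivot element 1/2.
After the second pivot the Z-row RHS is 36 − (-2)·9 = 54.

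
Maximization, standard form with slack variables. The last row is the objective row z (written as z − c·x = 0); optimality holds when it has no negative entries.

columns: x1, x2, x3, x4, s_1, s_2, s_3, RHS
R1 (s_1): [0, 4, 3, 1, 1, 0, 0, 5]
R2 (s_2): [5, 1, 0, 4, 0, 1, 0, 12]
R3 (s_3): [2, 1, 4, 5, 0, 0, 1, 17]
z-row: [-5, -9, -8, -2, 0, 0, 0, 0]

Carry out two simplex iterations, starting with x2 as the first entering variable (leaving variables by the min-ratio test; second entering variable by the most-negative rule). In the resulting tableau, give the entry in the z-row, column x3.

-2

Ratio test on column x2 — row 1: 5/4 = 5/4; row 2: 12/1 = 12; row 3: 17/1 = 17. Minimum is 5/4 at row 1 (s_1 leaves); pivot element 4.
Divide row 1 by 4; eliminate column x2 from the other rows.
Second iteration: most negative z-row entry is -5 in column x1, so x1 enters.
Ratio test on column x1 — row 1: entry 0 ≤ 0; row 2: (43/4)/5 = 43/20; row 3: (63/4)/2 = 63/8. Minimum is 43/20 at row 2 (s_2 leaves); pivot element 5.
Divide row 2 by 5; eliminate column x1 from the other rows.
After both pivots, the entry at the z-row, column x3 is -2.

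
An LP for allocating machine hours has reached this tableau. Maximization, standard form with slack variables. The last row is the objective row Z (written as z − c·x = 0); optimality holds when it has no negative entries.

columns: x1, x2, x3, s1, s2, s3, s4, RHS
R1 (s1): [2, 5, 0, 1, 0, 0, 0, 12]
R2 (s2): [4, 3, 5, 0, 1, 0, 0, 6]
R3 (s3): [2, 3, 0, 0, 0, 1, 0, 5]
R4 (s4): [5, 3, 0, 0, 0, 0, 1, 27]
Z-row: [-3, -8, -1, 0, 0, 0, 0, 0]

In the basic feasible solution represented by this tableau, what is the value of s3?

s3 is basic (row 3); its value is the RHS of that row, 5.

5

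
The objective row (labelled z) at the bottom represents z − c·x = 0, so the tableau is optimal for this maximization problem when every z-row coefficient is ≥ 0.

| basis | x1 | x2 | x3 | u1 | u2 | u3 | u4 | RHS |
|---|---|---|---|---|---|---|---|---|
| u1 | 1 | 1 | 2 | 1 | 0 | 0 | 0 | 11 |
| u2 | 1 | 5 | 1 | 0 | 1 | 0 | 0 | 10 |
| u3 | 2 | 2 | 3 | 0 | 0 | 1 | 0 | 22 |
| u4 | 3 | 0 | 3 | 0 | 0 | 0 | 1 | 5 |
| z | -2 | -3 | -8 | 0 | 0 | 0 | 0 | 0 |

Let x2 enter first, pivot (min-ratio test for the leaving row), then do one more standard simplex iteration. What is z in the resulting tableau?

Ratio test on column x2 — row 1: 11/1 = 11; row 2: 10/5 = 2; row 3: 22/2 = 11; row 4: entry 0 ≤ 0. Minimum is 2 at row 2 (u2 leaves); pivot element 5.
Pivot on row 2; the z-row RHS becomes 0 − (-3)·2 = 6.
Next entering variable (most negative z-row entry -37/5): x3.
Ratio test on column x3 — row 1: 9/(9/5) = 5; row 2: 2/(1/5) = 10; row 3: 18/(13/5) = 90/13; row 4: 5/3 = 5/3. Minimum is 5/3 at row 4 (u4 leaves); pivot element 3.
After the second pivot the z-row RHS is 6 − (-37/5)·(5/3) = 55/3.

55/3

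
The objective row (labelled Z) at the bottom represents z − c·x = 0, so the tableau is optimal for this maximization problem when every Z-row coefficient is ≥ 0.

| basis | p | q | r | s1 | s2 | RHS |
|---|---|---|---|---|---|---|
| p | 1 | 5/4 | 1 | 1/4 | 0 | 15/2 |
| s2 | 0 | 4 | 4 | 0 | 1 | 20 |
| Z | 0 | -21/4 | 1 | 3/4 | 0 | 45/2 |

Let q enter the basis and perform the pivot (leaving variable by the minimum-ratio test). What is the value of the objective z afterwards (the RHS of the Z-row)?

195/4

Ratio test on column q — row 1: (15/2)/(5/4) = 6; row 2: 20/4 = 5. Minimum is 5 at row 2 (s2 leaves); pivot element 4.
Pivot on row 2; the Z-row RHS becomes 45/2 − (-21/4)·5 = 195/4.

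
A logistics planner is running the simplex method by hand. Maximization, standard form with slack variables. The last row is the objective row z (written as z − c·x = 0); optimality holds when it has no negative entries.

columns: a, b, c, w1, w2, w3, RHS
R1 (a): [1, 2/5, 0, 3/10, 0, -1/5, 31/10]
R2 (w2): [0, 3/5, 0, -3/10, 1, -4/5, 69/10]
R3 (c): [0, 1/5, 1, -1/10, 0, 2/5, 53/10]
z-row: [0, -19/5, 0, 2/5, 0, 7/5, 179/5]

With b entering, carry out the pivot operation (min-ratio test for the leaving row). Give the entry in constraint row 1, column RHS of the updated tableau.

Ratio test on column b — row 1: (31/10)/(2/5) = 31/4; row 2: (69/10)/(3/5) = 23/2; row 3: (53/10)/(1/5) = 53/2. Minimum is 31/4 at row 1 (a leaves); pivot element 2/5.
Divide row 1 by 2/5; eliminate column b from the other rows.
In the new row 1, the RHS entry is the old entry divided by the pivot: (31/10)/(2/5) = 31/4.

31/4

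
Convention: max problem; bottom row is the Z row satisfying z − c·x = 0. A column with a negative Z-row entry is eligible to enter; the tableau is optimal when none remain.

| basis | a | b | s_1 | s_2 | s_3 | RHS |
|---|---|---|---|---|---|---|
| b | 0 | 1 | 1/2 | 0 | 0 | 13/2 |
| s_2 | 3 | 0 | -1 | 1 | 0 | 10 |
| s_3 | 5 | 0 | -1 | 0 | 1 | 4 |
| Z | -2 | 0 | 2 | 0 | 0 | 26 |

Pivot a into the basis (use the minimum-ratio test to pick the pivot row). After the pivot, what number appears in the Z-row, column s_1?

Ratio test on column a — row 1: entry 0 ≤ 0; row 2: 10/3 = 10/3; row 3: 4/5 = 4/5. Minimum is 4/5 at row 3 (s_3 leaves); pivot element 5.
Divide row 3 by 5; eliminate column a from the other rows.
Z-row update in column s_1: 2 − (-2)·(-1/5) = 8/5.

8/5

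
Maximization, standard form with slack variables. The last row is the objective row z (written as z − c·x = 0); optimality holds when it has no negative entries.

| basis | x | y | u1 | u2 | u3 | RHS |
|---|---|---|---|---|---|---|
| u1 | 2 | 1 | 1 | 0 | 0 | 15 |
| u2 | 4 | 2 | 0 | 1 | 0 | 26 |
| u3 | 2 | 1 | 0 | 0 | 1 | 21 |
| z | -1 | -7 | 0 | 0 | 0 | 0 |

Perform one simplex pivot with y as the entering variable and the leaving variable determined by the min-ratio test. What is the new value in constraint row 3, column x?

Ratio test on column y — row 1: 15/1 = 15; row 2: 26/2 = 13; row 3: 21/1 = 21. Minimum is 13 at row 2 (u2 leaves); pivot element 2.
Divide row 2 by 2; eliminate column y from the other rows.
Row 3 update in column x: 2 − 1·2 = 0.

0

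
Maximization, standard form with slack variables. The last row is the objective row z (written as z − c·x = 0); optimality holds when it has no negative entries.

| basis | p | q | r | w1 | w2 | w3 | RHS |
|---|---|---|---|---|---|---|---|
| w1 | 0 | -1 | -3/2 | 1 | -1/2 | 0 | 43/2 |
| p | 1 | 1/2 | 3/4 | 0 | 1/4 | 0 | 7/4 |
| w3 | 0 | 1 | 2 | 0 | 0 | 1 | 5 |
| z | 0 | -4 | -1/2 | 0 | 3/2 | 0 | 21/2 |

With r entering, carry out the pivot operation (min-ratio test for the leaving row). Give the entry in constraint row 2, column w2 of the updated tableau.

1/3

Ratio test on column r — row 1: entry -3/2 ≤ 0; row 2: (7/4)/(3/4) = 7/3; row 3: 5/2 = 5/2. Minimum is 7/3 at row 2 (p leaves); pivot element 3/4.
Divide row 2 by 3/4; eliminate column r from the other rows.
In the new row 2, the w2 entry is the old entry divided by the pivot: (1/4)/(3/4) = 1/3.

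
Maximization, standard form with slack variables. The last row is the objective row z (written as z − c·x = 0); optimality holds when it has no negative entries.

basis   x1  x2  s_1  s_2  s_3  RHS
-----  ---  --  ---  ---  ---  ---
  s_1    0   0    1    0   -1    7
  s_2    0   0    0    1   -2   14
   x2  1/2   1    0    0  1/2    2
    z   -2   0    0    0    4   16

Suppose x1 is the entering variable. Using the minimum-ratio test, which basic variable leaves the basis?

x2

Column x1 entries and ratios — s_1: 0 ≤ 0, skip; s_2: 0 ≤ 0, skip; x2: 2/(1/2) = 4.
Smallest ratio is 4 in the row of x2, so x2 leaves.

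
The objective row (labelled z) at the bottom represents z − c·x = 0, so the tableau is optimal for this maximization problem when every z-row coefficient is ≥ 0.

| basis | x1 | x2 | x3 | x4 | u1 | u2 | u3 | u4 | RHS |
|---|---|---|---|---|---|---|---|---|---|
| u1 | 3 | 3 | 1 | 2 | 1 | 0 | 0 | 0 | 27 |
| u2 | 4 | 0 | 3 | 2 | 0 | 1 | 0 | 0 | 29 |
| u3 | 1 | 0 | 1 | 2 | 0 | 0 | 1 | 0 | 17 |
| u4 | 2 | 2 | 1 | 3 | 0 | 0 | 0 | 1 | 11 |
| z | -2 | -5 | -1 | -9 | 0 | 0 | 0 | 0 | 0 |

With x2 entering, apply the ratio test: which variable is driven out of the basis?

Column x2 entries and ratios — u1: 27/3 = 9; u2: 0 ≤ 0, skip; u3: 0 ≤ 0, skip; u4: 11/2 = 11/2.
Smallest ratio is 11/2 in the row of u4, so u4 leaves.

u4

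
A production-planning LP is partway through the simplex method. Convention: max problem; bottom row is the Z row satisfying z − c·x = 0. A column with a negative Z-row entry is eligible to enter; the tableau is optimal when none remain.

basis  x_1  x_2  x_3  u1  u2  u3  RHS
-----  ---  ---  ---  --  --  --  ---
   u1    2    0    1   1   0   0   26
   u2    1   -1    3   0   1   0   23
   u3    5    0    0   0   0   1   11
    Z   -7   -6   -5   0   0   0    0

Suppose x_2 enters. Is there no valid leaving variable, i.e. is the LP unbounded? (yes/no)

Every constraint-row entry in column x_2 is ≤ 0, so increasing x_2 is unbounded.

yes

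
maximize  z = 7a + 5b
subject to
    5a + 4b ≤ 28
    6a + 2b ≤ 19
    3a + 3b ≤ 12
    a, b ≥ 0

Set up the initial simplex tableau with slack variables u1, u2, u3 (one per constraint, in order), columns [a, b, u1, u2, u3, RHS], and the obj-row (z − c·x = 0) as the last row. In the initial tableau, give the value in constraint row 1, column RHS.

28

The RHS of constraint 1 is b_1 = 28.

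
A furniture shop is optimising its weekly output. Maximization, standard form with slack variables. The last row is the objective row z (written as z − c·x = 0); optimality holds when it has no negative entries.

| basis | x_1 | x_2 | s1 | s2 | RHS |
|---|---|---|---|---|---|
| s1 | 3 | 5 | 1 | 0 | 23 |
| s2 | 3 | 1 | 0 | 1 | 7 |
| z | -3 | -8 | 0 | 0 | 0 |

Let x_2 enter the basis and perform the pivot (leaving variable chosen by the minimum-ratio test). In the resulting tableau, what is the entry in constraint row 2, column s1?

-1/5

Ratio test on column x_2 — row 1: 23/5 = 23/5; row 2: 7/1 = 7. Minimum is 23/5 at row 1 (s1 leaves); pivot element 5.
Divide row 1 by 5; eliminate column x_2 from the other rows.
Row 2 update in column s1: 0 − 1·(1/5) = -1/5.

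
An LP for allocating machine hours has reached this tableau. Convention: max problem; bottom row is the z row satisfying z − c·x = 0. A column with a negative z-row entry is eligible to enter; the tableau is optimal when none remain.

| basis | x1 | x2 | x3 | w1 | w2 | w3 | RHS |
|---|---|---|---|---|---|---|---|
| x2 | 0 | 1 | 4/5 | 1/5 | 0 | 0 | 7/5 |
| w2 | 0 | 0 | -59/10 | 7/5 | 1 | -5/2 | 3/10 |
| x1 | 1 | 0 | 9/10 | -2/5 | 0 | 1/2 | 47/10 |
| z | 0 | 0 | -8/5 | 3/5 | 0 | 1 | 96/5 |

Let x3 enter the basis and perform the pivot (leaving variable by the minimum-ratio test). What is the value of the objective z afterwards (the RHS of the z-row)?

Ratio test on column x3 — row 1: (7/5)/(4/5) = 7/4; row 2: entry -59/10 ≤ 0; row 3: (47/10)/(9/10) = 47/9. Minimum is 7/4 at row 1 (x2 leaves); pivot element 4/5.
Pivot on row 1; the z-row RHS becomes 96/5 − (-8/5)·(7/4) = 22.

22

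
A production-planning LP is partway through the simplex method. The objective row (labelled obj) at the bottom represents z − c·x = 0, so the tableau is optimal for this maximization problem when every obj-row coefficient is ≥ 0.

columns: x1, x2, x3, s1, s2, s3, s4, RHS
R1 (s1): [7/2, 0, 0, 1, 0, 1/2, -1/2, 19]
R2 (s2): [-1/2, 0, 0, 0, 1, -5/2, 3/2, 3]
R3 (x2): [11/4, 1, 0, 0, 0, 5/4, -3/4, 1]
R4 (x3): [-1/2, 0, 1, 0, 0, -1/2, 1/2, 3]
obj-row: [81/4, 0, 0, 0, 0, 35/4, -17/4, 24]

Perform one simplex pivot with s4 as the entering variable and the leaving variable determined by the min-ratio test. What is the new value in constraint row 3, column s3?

Ratio test on column s4 — row 1: entry -1/2 ≤ 0; row 2: 3/(3/2) = 2; row 3: entry -3/4 ≤ 0; row 4: 3/(1/2) = 6. Minimum is 2 at row 2 (s2 leaves); pivot element 3/2.
Divide row 2 by 3/2; eliminate column s4 from the other rows.
Row 3 update in column s3: 5/4 − (-3/4)·(-5/3) = 0.

0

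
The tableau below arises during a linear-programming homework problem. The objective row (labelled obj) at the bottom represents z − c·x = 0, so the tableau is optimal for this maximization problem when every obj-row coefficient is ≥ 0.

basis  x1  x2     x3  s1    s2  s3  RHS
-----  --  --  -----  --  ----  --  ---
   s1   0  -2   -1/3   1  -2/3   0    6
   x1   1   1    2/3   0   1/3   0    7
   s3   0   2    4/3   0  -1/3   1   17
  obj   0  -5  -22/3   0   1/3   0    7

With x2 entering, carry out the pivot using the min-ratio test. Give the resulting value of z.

Ratio test on column x2 — row 1: entry -2 ≤ 0; row 2: 7/1 = 7; row 3: 17/2 = 17/2. Minimum is 7 at row 2 (x1 leaves); pivot element 1.
Pivot on row 2; the obj-row RHS becomes 7 − (-5)·7 = 42.

42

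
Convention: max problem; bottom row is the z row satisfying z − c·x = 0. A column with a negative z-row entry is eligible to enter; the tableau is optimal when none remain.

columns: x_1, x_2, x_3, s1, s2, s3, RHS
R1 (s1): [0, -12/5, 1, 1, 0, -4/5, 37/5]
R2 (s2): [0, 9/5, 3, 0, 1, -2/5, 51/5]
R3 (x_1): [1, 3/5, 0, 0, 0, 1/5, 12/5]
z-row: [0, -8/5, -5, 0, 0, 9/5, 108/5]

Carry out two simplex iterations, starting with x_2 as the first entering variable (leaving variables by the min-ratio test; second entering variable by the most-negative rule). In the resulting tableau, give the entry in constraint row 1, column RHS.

Ratio test on column x_2 — row 1: entry -12/5 ≤ 0; row 2: (51/5)/(9/5) = 17/3; row 3: (12/5)/(3/5) = 4. Minimum is 4 at row 3 (x_1 leaves); pivot element 3/5.
Divide row 3 by 3/5; eliminate column x_2 from the other rows.
Second iteration: most negative z-row entry is -5 in column x_3, so x_3 enters.
Ratio test on column x_3 — row 1: 17/1 = 17; row 2: 3/3 = 1; row 3: entry 0 ≤ 0. Minimum is 1 at row 2 (s2 leaves); pivot element 3.
Divide row 2 by 3; eliminate column x_3 from the other rows.
After both pivots, the entry at constraint row 1, column RHS is 16.

16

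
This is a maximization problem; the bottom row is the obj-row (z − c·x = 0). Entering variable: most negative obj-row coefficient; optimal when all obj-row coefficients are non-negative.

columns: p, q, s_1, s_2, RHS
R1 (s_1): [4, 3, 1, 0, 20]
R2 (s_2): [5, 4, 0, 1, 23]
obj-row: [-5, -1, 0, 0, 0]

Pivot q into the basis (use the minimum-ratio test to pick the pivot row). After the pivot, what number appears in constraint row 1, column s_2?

-3/4

Ratio test on column q — row 1: 20/3 = 20/3; row 2: 23/4 = 23/4. Minimum is 23/4 at row 2 (s_2 leaves); pivot element 4.
Divide row 2 by 4; eliminate column q from the other rows.
Row 1 update in column s_2: 0 − 3·(1/4) = -3/4.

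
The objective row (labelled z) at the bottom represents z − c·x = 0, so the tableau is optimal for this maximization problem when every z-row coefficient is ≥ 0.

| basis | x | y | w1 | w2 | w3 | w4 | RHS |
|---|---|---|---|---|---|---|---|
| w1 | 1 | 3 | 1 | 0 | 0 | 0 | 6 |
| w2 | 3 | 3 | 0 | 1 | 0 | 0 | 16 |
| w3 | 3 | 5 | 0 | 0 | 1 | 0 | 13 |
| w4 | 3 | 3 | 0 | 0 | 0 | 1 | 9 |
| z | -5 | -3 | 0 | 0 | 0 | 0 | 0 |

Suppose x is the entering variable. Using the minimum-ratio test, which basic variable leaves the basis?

Column x entries and ratios — w1: 6/1 = 6; w2: 16/3 = 16/3; w3: 13/3 = 13/3; w4: 9/3 = 3.
Smallest ratio is 3 in the row of w4, so w4 leaves.

w4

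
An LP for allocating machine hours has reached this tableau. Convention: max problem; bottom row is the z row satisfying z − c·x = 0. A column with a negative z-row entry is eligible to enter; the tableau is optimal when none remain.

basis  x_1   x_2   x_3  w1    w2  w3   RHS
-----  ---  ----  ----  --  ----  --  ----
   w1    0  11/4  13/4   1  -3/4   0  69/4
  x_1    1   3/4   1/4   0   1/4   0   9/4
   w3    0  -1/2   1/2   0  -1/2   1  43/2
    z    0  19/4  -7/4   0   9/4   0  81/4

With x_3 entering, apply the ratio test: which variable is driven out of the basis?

Column x_3 entries and ratios — w1: (69/4)/(13/4) = 69/13; x_1: (9/4)/(1/4) = 9; w3: (43/2)/(1/2) = 43.
Smallest ratio is 69/13 in the row of w1, so w1 leaves.

w1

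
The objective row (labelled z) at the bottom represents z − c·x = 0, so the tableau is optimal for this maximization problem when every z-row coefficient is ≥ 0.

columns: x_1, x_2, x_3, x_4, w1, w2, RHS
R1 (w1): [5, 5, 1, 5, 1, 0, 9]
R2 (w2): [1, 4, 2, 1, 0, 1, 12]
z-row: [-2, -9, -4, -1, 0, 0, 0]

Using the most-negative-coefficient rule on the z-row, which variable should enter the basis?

x_2

Negative z-row entries: x_1: -2, x_2: -9, x_3: -4, x_4: -1.
The most negative is -9 in column x_2, so x_2 enters.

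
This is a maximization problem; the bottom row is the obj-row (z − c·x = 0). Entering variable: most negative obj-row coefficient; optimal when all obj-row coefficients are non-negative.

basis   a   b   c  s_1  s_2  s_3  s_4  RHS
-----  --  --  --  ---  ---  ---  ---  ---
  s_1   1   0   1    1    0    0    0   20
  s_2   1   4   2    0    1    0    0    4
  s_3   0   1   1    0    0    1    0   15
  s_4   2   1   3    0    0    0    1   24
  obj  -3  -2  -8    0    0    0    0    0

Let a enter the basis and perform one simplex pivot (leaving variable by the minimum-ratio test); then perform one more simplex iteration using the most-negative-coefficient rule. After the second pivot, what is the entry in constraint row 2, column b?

Ratio test on column a — row 1: 20/1 = 20; row 2: 4/1 = 4; row 3: entry 0 ≤ 0; row 4: 24/2 = 12. Minimum is 4 at row 2 (s_2 leaves); pivot element 1.
Divide row 2 by 1; eliminate column a from the other rows.
Second iteration: most negative obj-row entry is -2 in column c, so c enters.
Ratio test on column c — row 1: entry -1 ≤ 0; row 2: 4/2 = 2; row 3: 15/1 = 15; row 4: entry -1 ≤ 0. Minimum is 2 at row 2 (a leaves); pivot element 2.
Divide row 2 by 2; eliminate column c from the other rows.
After both pivots, the entry at constraint row 2, column b is 2.

2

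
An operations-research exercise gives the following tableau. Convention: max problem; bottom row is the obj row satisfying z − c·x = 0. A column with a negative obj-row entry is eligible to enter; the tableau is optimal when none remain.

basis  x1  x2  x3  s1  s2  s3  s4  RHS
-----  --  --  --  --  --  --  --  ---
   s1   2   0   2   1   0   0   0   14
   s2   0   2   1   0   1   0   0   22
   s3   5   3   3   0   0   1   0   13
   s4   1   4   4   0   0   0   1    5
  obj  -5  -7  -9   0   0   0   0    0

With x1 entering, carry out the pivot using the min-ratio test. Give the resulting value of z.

13

Ratio test on column x1 — row 1: 14/2 = 7; row 2: entry 0 ≤ 0; row 3: 13/5 = 13/5; row 4: 5/1 = 5. Minimum is 13/5 at row 3 (s3 leaves); pivot element 5.
Pivot on row 3; the obj-row RHS becomes 0 − (-5)·(13/5) = 13.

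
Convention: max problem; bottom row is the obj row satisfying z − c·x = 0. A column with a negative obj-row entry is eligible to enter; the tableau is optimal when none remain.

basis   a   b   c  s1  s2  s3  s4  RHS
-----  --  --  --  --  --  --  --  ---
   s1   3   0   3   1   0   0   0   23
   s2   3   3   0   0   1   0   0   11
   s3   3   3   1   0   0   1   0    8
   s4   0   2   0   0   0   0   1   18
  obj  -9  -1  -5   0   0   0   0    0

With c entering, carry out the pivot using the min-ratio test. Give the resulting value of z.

Ratio test on column c — row 1: 23/3 = 23/3; row 2: entry 0 ≤ 0; row 3: 8/1 = 8; row 4: entry 0 ≤ 0. Minimum is 23/3 at row 1 (s1 leaves); pivot element 3.
Pivot on row 1; the obj-row RHS becomes 0 − (-5)·(23/3) = 115/3.

115/3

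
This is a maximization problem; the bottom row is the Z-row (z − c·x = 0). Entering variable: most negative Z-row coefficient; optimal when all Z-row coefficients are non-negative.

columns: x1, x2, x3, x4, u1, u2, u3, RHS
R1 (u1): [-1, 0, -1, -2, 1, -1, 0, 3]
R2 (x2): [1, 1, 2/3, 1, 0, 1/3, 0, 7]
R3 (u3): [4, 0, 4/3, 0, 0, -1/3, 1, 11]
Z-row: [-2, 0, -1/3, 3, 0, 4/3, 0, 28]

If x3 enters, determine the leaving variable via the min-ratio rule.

u3

Column x3 entries and ratios — u1: -1 ≤ 0, skip; x2: 7/(2/3) = 21/2; u3: 11/(4/3) = 33/4.
Smallest ratio is 33/4 in the row of u3, so u3 leaves.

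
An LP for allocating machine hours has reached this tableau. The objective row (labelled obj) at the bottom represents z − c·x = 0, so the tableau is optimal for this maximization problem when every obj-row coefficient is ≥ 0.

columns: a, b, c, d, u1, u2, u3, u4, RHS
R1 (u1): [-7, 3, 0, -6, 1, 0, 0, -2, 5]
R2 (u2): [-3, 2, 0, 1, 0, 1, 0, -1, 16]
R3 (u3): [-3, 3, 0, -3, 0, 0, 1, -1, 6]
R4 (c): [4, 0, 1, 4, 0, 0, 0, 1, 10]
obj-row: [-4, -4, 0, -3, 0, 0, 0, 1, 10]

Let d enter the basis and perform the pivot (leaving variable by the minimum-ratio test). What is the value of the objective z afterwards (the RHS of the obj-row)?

35/2

Ratio test on column d — row 1: entry -6 ≤ 0; row 2: 16/1 = 16; row 3: entry -3 ≤ 0; row 4: 10/4 = 5/2. Minimum is 5/2 at row 4 (c leaves); pivot element 4.
Pivot on row 4; the obj-row RHS becomes 10 − (-3)·(5/2) = 35/2.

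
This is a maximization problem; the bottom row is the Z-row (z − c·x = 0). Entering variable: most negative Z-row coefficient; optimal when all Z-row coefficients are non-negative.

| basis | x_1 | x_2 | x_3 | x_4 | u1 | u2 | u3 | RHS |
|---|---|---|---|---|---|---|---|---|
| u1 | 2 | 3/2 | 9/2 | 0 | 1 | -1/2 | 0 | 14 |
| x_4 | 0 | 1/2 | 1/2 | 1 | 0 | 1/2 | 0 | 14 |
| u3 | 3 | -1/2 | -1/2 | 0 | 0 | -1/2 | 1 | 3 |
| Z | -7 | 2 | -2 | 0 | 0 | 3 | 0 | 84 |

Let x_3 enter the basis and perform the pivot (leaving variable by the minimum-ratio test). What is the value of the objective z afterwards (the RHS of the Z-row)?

812/9

Ratio test on column x_3 — row 1: 14/(9/2) = 28/9; row 2: 14/(1/2) = 28; row 3: entry -1/2 ≤ 0. Minimum is 28/9 at row 1 (u1 leaves); pivot element 9/2.
Pivot on row 1; the Z-row RHS becomes 84 − (-2)·(28/9) = 812/9.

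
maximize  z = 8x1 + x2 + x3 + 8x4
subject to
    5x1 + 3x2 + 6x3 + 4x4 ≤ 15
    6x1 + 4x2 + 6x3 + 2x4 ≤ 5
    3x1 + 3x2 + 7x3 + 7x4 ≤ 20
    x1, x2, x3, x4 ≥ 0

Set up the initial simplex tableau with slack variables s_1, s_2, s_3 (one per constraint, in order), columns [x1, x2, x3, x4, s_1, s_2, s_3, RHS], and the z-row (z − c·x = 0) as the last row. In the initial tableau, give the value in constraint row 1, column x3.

Constraint 1 has coefficient 6 on x3.

6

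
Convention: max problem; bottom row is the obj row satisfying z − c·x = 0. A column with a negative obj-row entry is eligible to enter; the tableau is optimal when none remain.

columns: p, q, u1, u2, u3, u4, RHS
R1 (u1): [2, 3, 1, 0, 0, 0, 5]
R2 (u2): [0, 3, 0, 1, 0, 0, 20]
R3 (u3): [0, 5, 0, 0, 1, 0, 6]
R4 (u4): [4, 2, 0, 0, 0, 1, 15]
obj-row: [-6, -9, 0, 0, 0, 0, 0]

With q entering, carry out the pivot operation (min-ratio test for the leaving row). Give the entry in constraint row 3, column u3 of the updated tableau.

Ratio test on column q — row 1: 5/3 = 5/3; row 2: 20/3 = 20/3; row 3: 6/5 = 6/5; row 4: 15/2 = 15/2. Minimum is 6/5 at row 3 (u3 leaves); pivot element 5.
Divide row 3 by 5; eliminate column q from the other rows.
In the new row 3, the u3 entry is the old entry divided by the pivot: 1/5 = 1/5.

1/5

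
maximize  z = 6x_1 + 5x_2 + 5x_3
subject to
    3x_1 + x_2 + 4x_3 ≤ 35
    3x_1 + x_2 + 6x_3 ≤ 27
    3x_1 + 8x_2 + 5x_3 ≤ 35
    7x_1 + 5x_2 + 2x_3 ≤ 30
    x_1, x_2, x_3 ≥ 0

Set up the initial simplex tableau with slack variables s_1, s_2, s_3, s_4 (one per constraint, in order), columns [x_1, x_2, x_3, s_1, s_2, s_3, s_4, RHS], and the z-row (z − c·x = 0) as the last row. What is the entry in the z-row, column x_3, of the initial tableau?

-5

The z-row carries the negated objective coefficients: the x_3 entry is -5.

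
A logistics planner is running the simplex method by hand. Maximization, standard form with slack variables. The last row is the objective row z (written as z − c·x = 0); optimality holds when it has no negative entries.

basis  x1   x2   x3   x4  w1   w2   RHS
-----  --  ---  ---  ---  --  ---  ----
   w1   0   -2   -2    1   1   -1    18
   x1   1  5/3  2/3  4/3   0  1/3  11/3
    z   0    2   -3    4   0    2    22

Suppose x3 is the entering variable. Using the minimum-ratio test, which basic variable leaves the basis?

Column x3 entries and ratios — w1: -2 ≤ 0, skip; x1: (11/3)/(2/3) = 11/2.
Smallest ratio is 11/2 in the row of x1, so x1 leaves.

x1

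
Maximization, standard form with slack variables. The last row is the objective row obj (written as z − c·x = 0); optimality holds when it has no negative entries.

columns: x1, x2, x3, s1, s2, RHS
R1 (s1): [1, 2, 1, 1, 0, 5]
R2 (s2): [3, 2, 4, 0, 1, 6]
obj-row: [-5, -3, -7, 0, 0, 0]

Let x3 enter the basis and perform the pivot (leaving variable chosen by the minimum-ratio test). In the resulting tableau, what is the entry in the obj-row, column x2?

Ratio test on column x3 — row 1: 5/1 = 5; row 2: 6/4 = 3/2. Minimum is 3/2 at row 2 (s2 leaves); pivot element 4.
Divide row 2 by 4; eliminate column x3 from the other rows.
obj-row update in column x2: -3 − (-7)·(1/2) = 1/2.

1/2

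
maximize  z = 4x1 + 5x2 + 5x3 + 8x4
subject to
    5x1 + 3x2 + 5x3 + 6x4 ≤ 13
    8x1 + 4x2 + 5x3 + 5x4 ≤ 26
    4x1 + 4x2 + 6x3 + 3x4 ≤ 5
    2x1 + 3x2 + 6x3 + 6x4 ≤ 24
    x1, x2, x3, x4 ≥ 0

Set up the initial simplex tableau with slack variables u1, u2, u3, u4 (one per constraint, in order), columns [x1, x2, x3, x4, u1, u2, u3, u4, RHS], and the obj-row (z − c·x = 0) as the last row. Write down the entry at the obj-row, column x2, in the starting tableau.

The obj-row carries the negated objective coefficients: the x2 entry is -5.

-5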